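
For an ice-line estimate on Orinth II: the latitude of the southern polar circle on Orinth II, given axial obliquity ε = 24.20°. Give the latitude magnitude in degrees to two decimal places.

65.80°

The polar circle is the lowest latitude that experiences at least one full rotation of continuous darkness at the northern-summer solstice; it lies at |φ| = 90° − ε = 90° − 24.20° = 65.80°.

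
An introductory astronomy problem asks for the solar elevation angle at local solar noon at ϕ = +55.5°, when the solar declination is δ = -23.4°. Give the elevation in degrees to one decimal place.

At local noon the hour angle is zero, so the zenith angle equals |ϕ − δ| = |+55.5° − (-23.400°)| = 78.900°.
Elevation = 90° − 78.900° = 11.1°.

11.1°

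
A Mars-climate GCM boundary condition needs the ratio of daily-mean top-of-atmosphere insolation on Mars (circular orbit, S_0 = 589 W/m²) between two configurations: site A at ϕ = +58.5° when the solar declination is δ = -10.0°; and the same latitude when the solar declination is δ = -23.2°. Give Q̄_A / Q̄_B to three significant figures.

Q̄_A / Q̄_B ≈ 4.00

— Configuration A (ϕ=+58.5°):
cos h₀ = −tan(+58.5°) tan(-10.000°) = 0.2877, h₀ = 1.2789 rad.
Bracket: h₀ sin ϕ sin δ + cos ϕ cos δ sin h₀ = 1.2789×0.85264×-0.17365 + 0.52250×0.98481×0.95771 = -0.189355 + 0.492802 = 0.303447.
Q̄ = (S_0/π) × [bracket] = (589/π) × 0.303447 = 56.892 W/m².
— Configuration B (ϕ=+58.5°):
cos h₀ = −tan(+58.5°) tan(-23.200°) = 0.6994, h₀ = 0.7962 rad.
Bracket: h₀ sin ϕ sin δ + cos ϕ cos δ sin h₀ = 0.7962×0.85264×-0.39394 + 0.52250×0.91914×0.71472 = -0.267435 + 0.343245 = 0.075810.
Q̄ = (S_0/π) × [bracket] = (589/π) × 0.075810 = 14.213 W/m².
Ratio Q̄_A / Q̄_B = 56.892 / 14.213 = 4.003.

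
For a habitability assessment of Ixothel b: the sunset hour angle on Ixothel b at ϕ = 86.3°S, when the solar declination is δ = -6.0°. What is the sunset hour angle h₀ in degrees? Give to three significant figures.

h₀ = 180°

Sunrise equation: cos h₀ = −tan ϕ · tan δ = -1.6253 ≤ −1, so the host star never sets (polar day) and h₀ = π.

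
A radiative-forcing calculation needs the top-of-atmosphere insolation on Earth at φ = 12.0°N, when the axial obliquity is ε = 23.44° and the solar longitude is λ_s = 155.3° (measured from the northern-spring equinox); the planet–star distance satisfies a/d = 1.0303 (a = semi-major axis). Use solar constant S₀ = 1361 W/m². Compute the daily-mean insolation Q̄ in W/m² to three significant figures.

Solar declination: sin δ = sin ε · sin λ_s = sin 23.44° × sin 155.3° = 0.16622, so δ = +9.568°.
cos H₀ = −tan(+12.0°) tan(+9.568°) = -0.0358, H₀ = 1.6066 rad.
Bracket: H₀ sin φ sin δ + cos φ cos δ sin H₀ = 1.6066×0.20791×0.16622 + 0.97815×0.98609×0.99936 = 0.055522 + 0.963927 = 1.019449.
Inverse-square distance factor (a/d)² = 1.0303² = 1.061518.
Q̄ = (S₀/π) × 1.061518 × [bracket] = (1361/π) × 1.061518 × 1.019449 = 468.8 W/m².

Q̄ ≈ 469 W/m²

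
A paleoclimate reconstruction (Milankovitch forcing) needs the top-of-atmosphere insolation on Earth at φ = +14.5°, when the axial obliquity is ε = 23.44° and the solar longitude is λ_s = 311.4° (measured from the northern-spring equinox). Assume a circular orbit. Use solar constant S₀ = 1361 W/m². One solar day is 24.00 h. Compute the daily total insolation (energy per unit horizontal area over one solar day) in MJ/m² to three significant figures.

30.3 MJ/m²

Solar declination: sin δ = sin ε · sin λ_s = sin 23.44° × sin 311.4° = -0.29839, so δ = -17.361°.
cos H₀ = −tan(+14.5°) tan(-17.361°) = 0.0809, H₀ = 1.4899 rad.
Bracket: H₀ sin φ sin δ + cos φ cos δ sin H₀ = 1.4899×0.25038×-0.29839 + 0.96815×0.95445×0.99673 = -0.111312 + 0.921029 = 0.809717.
Q̄ = (S₀/π) × [bracket] = (1361/π) × 0.809717 = 350.79 W/m².
Daily total = Q̄ × 24.00 h × 3600 s/h = 350.79 × 24.00 × 3600 / 10⁶ = 30.31 MJ/m².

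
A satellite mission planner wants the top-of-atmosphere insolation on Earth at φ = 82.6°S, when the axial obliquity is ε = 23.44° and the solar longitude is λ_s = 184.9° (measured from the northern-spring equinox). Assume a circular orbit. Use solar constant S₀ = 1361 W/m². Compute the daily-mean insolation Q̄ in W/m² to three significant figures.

Q̄ ≈ 80.6 W/m²

Solar declination: sin δ = sin ε · sin λ_s = sin 23.44° × sin 184.9° = -0.03398, so δ = -1.947°.
cos H₀ = −tan(-82.6°) tan(-1.947°) = -0.2618, H₀ = 1.8356 rad.
Bracket: H₀ sin φ sin δ + cos φ cos δ sin H₀ = 1.8356×-0.99167×-0.03398 + 0.12880×0.99942×0.96513 = 0.061854 + 0.124237 = 0.186091.
Q̄ = (S₀/π) × [bracket] = (1361/π) × 0.186091 = 80.62 W/m².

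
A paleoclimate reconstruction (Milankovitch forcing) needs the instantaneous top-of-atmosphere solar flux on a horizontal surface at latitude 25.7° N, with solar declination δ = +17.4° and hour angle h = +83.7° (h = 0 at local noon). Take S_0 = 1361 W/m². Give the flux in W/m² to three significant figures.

cos θ_z = sin ϕ sin δ + cos ϕ cos δ cos h = 0.129682 + 0.094354 = 0.224036.
Flux = S_0 · cos θ_z = 1361 × 0.224036 = 304.9 W/m².

305 W/m²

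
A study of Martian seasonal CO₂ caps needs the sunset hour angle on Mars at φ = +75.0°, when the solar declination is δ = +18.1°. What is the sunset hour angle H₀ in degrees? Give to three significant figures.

Sunrise equation: cos H₀ = −tan φ · tan δ = -1.2198 ≤ −1, so the Sun never sets (polar day) and H₀ = π.

H₀ = 180°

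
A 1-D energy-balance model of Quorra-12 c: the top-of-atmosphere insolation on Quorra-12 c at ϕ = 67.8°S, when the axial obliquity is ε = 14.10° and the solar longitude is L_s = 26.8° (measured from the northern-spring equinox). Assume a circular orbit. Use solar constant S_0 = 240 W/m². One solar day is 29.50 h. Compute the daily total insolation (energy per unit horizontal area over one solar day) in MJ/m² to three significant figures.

1.86 MJ/m²

Solar declination: sin δ = sin ε · sin L_s = sin 14.10° × sin 26.8° = 0.10984, so δ = +6.306°.
cos h₀ = −tan(-67.8°) tan(+6.306°) = 0.2708, h₀ = 1.2966 rad.
Bracket: h₀ sin ϕ sin δ + cos ϕ cos δ sin h₀ = 1.2966×-0.92587×0.10984 + 0.37784×0.99395×0.96264 = -0.131861 + 0.361523 = 0.229662.
Q̄ = (S_0/π) × [bracket] = (240/π) × 0.229662 = 17.545 W/m².
Daily total = Q̄ × 29.50 h × 3600 s/h = 17.545 × 29.50 × 3600 / 10⁶ = 1.863 MJ/m².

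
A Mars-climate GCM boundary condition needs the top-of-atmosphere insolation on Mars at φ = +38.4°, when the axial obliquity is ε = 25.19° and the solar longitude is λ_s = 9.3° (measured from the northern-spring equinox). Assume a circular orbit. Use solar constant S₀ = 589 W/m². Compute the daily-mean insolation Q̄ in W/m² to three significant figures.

Q̄ ≈ 159 W/m²

Solar declination: sin δ = sin ε · sin λ_s = sin 25.19° × sin 9.3° = 0.06878, so δ = +3.944°.
cos H₀ = −tan(+38.4°) tan(+3.944°) = -0.0546, H₀ = 1.6255 rad.
Bracket: H₀ sin φ sin δ + cos φ cos δ sin H₀ = 1.6255×0.62115×0.06878 + 0.78369×0.99763×0.99851 = 0.069446 + 0.780668 = 0.850114.
Q̄ = (S₀/π) × [bracket] = (589/π) × 0.850114 = 159.4 W/m².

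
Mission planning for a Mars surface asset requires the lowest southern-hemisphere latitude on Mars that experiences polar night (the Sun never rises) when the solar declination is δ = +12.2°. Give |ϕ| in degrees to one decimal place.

|ϕ| = 77.8°

Polar night requires cos h₀ = −tan ϕ tan δ ≥ 1, i.e. tan ϕ tan δ ≤ −1.
The boundary is |tan ϕ| · |tan δ| = 1, so |ϕ| = 90° − |δ| = 90° − 12.2° = 77.8° in the southern hemisphere.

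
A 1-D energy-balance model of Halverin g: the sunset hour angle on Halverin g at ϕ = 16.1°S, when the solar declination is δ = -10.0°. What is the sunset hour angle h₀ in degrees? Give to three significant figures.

h₀ = 92.9°

cos h₀ = −tan ϕ · tan δ = −tan(-16.1°) × tan(-10.000°) = -0.0509, so h₀ = 1.6217 rad = 92.92°.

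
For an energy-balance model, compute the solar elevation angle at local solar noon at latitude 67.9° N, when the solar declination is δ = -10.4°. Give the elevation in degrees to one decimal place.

11.7°

At local noon the hour angle is zero, so the zenith angle equals |ϕ − δ| = |+67.9° − (-10.400°)| = 78.300°.
Elevation = 90° − 78.300° = 11.7°.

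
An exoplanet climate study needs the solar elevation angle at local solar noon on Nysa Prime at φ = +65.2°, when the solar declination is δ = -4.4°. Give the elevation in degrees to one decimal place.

20.4°

At local noon the hour angle is zero, so the zenith angle equals |φ − δ| = |+65.2° − (-4.400°)| = 69.600°.
Elevation = 90° − 69.600° = 20.4°.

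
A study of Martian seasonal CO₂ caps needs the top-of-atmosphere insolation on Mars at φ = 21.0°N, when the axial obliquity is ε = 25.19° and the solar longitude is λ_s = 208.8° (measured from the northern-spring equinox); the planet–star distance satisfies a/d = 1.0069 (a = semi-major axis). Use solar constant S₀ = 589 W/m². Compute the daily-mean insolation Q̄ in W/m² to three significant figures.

Q̄ ≈ 152 W/m²

Solar declination: sin δ = sin ε · sin λ_s = sin 25.19° × sin 208.8° = -0.20504, so δ = -11.832°.
cos H₀ = −tan(+21.0°) tan(-11.832°) = 0.0804, H₀ = 1.4903 rad.
Bracket: H₀ sin φ sin δ + cos φ cos δ sin H₀ = 1.4903×0.35837×-0.20504 + 0.93358×0.97875×0.99676 = -0.109508 + 0.910781 = 0.801273.
Inverse-square distance factor (a/d)² = 1.0069² = 1.013848.
Q̄ = (S₀/π) × 1.013848 × [bracket] = (589/π) × 1.013848 × 0.801273 = 152.3 W/m².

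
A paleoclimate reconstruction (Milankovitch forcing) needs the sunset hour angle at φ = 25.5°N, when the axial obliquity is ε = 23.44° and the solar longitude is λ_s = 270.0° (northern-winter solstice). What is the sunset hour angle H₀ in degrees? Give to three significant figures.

Solar declination: sin δ = sin ε · sin λ_s = sin 23.44° × sin 270.0° = -0.39779, so δ = -23.440°.
cos H₀ = −tan φ · tan δ = −tan(+25.5°) × tan(-23.440°) = 0.2068, so H₀ = 1.3625 rad = 78.07°.

H₀ = 78.1°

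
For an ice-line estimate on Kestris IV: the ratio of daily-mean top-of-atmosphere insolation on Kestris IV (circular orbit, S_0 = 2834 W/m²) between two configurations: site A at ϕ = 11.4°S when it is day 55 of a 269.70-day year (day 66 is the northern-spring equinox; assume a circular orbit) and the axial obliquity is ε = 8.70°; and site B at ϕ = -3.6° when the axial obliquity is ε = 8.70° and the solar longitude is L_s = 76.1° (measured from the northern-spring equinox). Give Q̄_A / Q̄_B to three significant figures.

— Configuration A (ϕ=-11.4°):
Solar longitude: L_s = 360° × (55 − 66)/269.70 = -14.683°, i.e. -14.683° + 360° = 345.317°.
sin δ = sin 8.70° × sin 345.317° = -0.03834, so δ = -2.197°.
cos h₀ = −tan(-11.4°) tan(-2.197°) = -0.0077, h₀ = 1.5785 rad.
Bracket: h₀ sin ϕ sin δ + cos ϕ cos δ sin h₀ = 1.5785×-0.19766×-0.03834 + 0.98027×0.99926×0.99997 = 0.011962 + 0.979515 = 0.991477.
Q̄ = (S_0/π) × [bracket] = (2834/π) × 0.991477 = 894.40 W/m².
— Configuration B (ϕ=-3.6°):
Solar declination: sin δ = sin ε · sin L_s = sin 8.70° × sin 76.1° = 0.14683, so δ = +8.443°.
cos h₀ = −tan(-3.6°) tan(+8.443°) = 0.0093, h₀ = 1.5615 rad.
Bracket: h₀ sin ϕ sin δ + cos ϕ cos δ sin h₀ = 1.5615×-0.06279×0.14683 + 0.99803×0.98916×0.99996 = -0.014396 + 0.987172 = 0.972776.
Q̄ = (S_0/π) × [bracket] = (2834/π) × 0.972776 = 877.53 W/m².
Ratio Q̄_A / Q̄_B = 894.40 / 877.53 = 1.019.

Q̄_A / Q̄_B ≈ 1.02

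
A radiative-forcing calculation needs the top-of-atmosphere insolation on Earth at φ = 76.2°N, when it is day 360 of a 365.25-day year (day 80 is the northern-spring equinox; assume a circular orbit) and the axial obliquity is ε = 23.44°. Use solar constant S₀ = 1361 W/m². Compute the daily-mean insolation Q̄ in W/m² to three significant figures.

Q̄ ≈ 0.00 W/m²

Solar longitude: λ_s = 360° × (360 − 80)/365.25 = 275.975°.
sin δ = sin 23.44° × sin 275.975° = -0.39563, so δ = -23.305°.
cos H₀ = −tan(+76.2°) tan(-23.305°) = 1.7538 ≥ 1 ⇒ polar night, H₀ = 0 and Q̄ = 0.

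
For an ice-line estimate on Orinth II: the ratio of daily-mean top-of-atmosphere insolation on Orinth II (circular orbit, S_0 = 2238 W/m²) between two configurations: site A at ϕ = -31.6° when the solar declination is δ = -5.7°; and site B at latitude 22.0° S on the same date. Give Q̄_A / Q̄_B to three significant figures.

— Configuration A (ϕ=-31.6°):
cos h₀ = −tan(-31.6°) tan(-5.700°) = -0.0614, h₀ = 1.6322 rad.
Bracket: h₀ sin ϕ sin δ + cos ϕ cos δ sin h₀ = 1.6322×-0.52399×-0.09932 + 0.85173×0.99506×0.99811 = 0.084944 + 0.845921 = 0.930865.
Q̄ = (S_0/π) × [bracket] = (2238/π) × 0.930865 = 663.13 W/m².
— Configuration B (ϕ=-22.0°):
cos h₀ = −tan(-22.0°) tan(-5.700°) = -0.0403, h₀ = 1.6111 rad.
Bracket: h₀ sin ϕ sin δ + cos ϕ cos δ sin h₀ = 1.6111×-0.37461×-0.09932 + 0.92718×0.99506×0.99919 = 0.059943 + 0.921852 = 0.981795.
Q̄ = (S_0/π) × [bracket] = (2238/π) × 0.981795 = 699.41 W/m².
Ratio Q̄_A / Q̄_B = 663.13 / 699.41 = 0.9481.

Q̄_A / Q̄_B ≈ 0.948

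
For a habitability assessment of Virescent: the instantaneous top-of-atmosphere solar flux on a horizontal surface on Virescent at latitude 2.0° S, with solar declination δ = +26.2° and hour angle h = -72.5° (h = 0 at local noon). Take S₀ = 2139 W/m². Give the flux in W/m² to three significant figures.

cos θ_z = sin φ sin δ + cos φ cos δ cos h = -0.015408 + 0.269646 = 0.254238.
Flux = S₀ · cos θ_z = 2139 × 0.254238 = 543.8 W/m².

544 W/m²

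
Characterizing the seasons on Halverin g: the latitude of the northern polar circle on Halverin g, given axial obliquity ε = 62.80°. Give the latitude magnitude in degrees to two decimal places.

27.20°

The polar circle is the lowest latitude that experiences at least one full rotation of continuous daylight at the northern-summer solstice; it lies at |φ| = 90° − ε = 90° − 62.80° = 27.20°.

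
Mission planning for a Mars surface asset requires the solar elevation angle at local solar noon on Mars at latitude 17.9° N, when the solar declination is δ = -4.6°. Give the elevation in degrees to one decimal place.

At local noon the hour angle is zero, so the zenith angle equals |φ − δ| = |+17.9° − (-4.600°)| = 22.500°.
Elevation = 90° − 22.500° = 67.5°.

67.5°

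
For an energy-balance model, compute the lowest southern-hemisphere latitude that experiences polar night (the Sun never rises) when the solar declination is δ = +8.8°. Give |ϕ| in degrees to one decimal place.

|ϕ| = 81.2°

Polar night requires cos h₀ = −tan ϕ tan δ ≥ 1, i.e. tan ϕ tan δ ≤ −1.
The boundary is |tan ϕ| · |tan δ| = 1, so |ϕ| = 90° − |δ| = 90° − 8.8° = 81.2° in the southern hemisphere.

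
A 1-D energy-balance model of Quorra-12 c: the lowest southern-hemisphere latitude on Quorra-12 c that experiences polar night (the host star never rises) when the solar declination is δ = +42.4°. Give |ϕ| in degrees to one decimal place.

Polar night requires cos h₀ = −tan ϕ tan δ ≥ 1, i.e. tan ϕ tan δ ≤ −1.
The boundary is |tan ϕ| · |tan δ| = 1, so |ϕ| = 90° − |δ| = 90° − 42.4° = 47.6° in the southern hemisphere.

|ϕ| = 47.6°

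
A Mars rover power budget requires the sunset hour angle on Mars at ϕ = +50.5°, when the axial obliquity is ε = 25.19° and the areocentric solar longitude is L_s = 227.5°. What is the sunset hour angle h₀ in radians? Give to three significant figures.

sin δ = sin 25.19° × sin 227.5° = -0.31380, so δ = -18.288°.
cos h₀ = −tan ϕ · tan δ = −tan(+50.5°) × tan(-18.288°) = 0.4009, so h₀ = 1.1583 rad = 66.36°.

h₀ = 1.16 rad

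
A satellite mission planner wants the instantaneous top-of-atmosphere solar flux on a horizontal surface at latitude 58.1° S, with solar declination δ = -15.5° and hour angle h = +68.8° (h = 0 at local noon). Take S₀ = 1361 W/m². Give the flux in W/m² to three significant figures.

559 W/m²

cos θ_z = sin φ sin δ + cos φ cos δ cos h = 0.226878 + 0.184146 = 0.411024.
Flux = S₀ · cos θ_z = 1361 × 0.411024 = 559.4 W/m².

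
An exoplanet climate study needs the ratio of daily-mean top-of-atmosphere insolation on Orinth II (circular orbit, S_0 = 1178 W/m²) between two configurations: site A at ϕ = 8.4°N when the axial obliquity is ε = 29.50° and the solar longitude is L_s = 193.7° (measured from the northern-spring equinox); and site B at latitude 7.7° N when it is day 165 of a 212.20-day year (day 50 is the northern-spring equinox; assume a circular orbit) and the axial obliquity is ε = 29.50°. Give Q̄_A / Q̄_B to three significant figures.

— Configuration A (ϕ=+8.4°):
Solar declination: sin δ = sin ε · sin L_s = sin 29.50° × sin 193.7° = -0.11662, so δ = -6.697°.
cos h₀ = −tan(+8.4°) tan(-6.697°) = 0.0173, h₀ = 1.5535 rad.
Bracket: h₀ sin ϕ sin δ + cos ϕ cos δ sin h₀ = 1.5535×0.14608×-0.11662 + 0.98927×0.99318×0.99985 = -0.026465 + 0.982376 = 0.955911.
Q̄ = (S_0/π) × [bracket] = (1178/π) × 0.955911 = 358.44 W/m².
— Configuration B (ϕ=+7.7°):
Solar longitude: L_s = 360° × (165 − 50)/212.20 = 195.099°.
sin δ = sin 29.50° × sin 195.099° = -0.12827, so δ = -7.370°.
cos h₀ = −tan(+7.7°) tan(-7.370°) = 0.0175, h₀ = 1.5533 rad.
Bracket: h₀ sin ϕ sin δ + cos ϕ cos δ sin h₀ = 1.5533×0.13399×-0.12827 + 0.99098×0.99174×0.99985 = -0.026696 + 0.982647 = 0.955951.
Q̄ = (S_0/π) × [bracket] = (1178/π) × 0.955951 = 358.45 W/m².
Ratio Q̄_A / Q̄_B = 358.44 / 358.45 = 1.000.

Q̄_A / Q̄_B ≈ 1.00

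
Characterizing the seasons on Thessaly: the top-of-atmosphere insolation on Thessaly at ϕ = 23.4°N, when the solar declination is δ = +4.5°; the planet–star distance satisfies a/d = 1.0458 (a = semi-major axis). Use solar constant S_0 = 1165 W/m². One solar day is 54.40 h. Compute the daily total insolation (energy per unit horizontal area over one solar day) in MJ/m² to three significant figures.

76.6 MJ/m²

cos h₀ = −tan(+23.4°) tan(+4.500°) = -0.0341, h₀ = 1.6049 rad.
Bracket: h₀ sin ϕ sin δ + cos ϕ cos δ sin h₀ = 1.6049×0.39715×0.07846 + 0.91775×0.99692×0.99942 = 0.050009 + 0.914393 = 0.964402.
Inverse-square distance factor (a/d)² = 1.0458² = 1.093698.
Q̄ = (S_0/π) × 1.093698 × [bracket] = (1165/π) × 1.093698 × 0.964402 = 391.14 W/m².
Daily total = Q̄ × 54.40 h × 3600 s/h = 391.14 × 54.40 × 3600 / 10⁶ = 76.60 MJ/m².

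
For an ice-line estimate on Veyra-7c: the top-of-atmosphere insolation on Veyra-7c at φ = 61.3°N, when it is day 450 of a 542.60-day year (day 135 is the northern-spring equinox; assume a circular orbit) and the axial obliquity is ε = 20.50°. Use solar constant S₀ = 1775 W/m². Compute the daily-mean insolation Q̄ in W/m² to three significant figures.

Solar longitude: λ_s = 360° × (450 − 135)/542.60 = 208.994°.
sin δ = sin 20.50° × sin 208.994° = -0.16975, so δ = -9.773°.
cos H₀ = −tan(+61.3°) tan(-9.773°) = 0.3146, H₀ = 1.2507 rad.
Bracket: H₀ sin φ sin δ + cos φ cos δ sin H₀ = 1.2507×0.87715×-0.16975 + 0.48022×0.98549×0.94922 = -0.186224 + 0.449220 = 0.262996.
Q̄ = (S₀/π) × [bracket] = (1775/π) × 0.262996 = 148.6 W/m².

Q̄ ≈ 149 W/m²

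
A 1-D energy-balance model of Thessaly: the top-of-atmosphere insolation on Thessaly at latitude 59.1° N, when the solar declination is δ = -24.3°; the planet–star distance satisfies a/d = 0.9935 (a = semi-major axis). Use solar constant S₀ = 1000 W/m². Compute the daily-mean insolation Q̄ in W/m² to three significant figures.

Q̄ ≈ 17.1 W/m²

cos H₀ = −tan(+59.1°) tan(-24.300°) = 0.7544, H₀ = 0.7160 rad.
Bracket: H₀ sin φ sin δ + cos φ cos δ sin H₀ = 0.7160×0.85806×-0.41151 + 0.51354×0.91140×0.65638 = -0.252820 + 0.307212 = 0.054392.
Inverse-square distance factor (a/d)² = 0.9935² = 0.987042.
Q̄ = (S₀/π) × 0.987042 × [bracket] = (1000/π) × 0.987042 × 0.054392 = 17.09 W/m².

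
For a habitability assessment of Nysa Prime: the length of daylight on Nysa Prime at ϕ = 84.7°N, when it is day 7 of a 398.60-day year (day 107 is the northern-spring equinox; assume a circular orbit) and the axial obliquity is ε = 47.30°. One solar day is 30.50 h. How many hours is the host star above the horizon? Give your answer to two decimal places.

0.00 h

Solar longitude: L_s = 360° × (7 − 107)/398.60 = -90.316°, i.e. -90.316° + 360° = 269.684°.
sin δ = sin 47.30° × sin 269.684° = -0.73490, so δ = -47.299°.
cos h₀ = −tan ϕ · tan δ = 11.6814 ≥ 1, so the host star never rises (polar night) and h₀ = 0.
Daylight = 2h₀/(2π) × 30.50 h = (0.0000/π) × 30.50 = 0.00 h.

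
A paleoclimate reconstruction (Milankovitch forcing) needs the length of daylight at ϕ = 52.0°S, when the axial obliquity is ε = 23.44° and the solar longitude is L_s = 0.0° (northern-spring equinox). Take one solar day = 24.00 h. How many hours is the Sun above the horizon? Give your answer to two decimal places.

Solar declination: sin δ = sin ε · sin L_s = sin 23.44° × sin 0.0° = 0.00000, so δ = +0.000°.
cos h₀ = −tan ϕ · tan δ = −tan(-52.0°) × tan(+0.000°) = 0.0000, so h₀ = 1.5708 rad = 90.00°.
Daylight = 2h₀/(2π) × 24.00 h = (1.5708/π) × 24.00 = 12.00 h.

12.00 h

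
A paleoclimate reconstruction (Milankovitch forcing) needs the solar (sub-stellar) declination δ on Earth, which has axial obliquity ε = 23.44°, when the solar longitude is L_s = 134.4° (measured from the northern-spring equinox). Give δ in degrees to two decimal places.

δ = +16.51°

sin δ = sin ε · sin L_s = sin 23.44° × sin 134.4° = 0.284209.
δ = arcsin(0.284209) = +16.51°.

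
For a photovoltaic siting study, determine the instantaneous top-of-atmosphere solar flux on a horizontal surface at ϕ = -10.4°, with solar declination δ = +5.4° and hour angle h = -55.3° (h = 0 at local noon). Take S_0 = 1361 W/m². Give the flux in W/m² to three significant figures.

cos θ_z = sin ϕ sin δ + cos ϕ cos δ cos h = -0.016988 + 0.557442 = 0.540454.
Flux = S_0 · cos θ_z = 1361 × 0.540454 = 735.6 W/m².

736 W/m²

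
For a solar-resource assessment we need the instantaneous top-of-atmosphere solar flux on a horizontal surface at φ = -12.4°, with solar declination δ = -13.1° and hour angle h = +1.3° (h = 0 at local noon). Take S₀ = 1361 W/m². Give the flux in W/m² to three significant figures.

1.36e+03 W/m²

cos θ_z = sin φ sin δ + cos φ cos δ cos h = 0.048670 + 0.951010 = 0.999680.
Flux = S₀ · cos θ_z = 1361 × 0.999680 = 1361 W/m².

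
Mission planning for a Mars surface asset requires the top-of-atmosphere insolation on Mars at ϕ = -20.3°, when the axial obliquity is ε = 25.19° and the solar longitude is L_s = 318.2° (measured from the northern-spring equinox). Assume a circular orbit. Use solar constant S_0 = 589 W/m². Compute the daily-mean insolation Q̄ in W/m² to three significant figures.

Q̄ ≈ 199 W/m²

Solar declination: sin δ = sin ε · sin L_s = sin 25.19° × sin 318.2° = -0.28369, so δ = -16.481°.
cos h₀ = −tan(-20.3°) tan(-16.481°) = -0.1094, h₀ = 1.6805 rad.
Bracket: h₀ sin ϕ sin δ + cos ϕ cos δ sin h₀ = 1.6805×-0.34694×-0.28369 + 0.93789×0.95892×0.99399 = 0.165401 + 0.893956 = 1.059357.
Q̄ = (S_0/π) × [bracket] = (589/π) × 1.059357 = 198.6 W/m².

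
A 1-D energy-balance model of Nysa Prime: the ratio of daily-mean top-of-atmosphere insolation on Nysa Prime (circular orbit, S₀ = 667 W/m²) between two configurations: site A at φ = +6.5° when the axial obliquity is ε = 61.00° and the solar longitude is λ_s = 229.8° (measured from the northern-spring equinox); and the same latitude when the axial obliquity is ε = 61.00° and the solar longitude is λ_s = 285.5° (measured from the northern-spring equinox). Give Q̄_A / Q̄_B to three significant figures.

Q̄_A / Q̄_B ≈ 1.59

— Configuration A (φ=+6.5°):
Solar declination: sin δ = sin ε · sin λ_s = sin 61.00° × sin 229.8° = -0.66803, so δ = -41.915°.
cos H₀ = −tan(+6.5°) tan(-41.915°) = 0.1023, H₀ = 1.4683 rad.
Bracket: H₀ sin φ sin δ + cos φ cos δ sin H₀ = 1.4683×0.11320×-0.66803 + 0.99357×0.74413×0.99476 = -0.111034 + 0.735471 = 0.624437.
Q̄ = (S₀/π) × [bracket] = (667/π) × 0.624437 = 132.58 W/m².
— Configuration B (φ=+6.5°):
Solar declination: sin δ = sin ε · sin λ_s = sin 61.00° × sin 285.5° = -0.84281, so δ = -57.438°.
cos H₀ = −tan(+6.5°) tan(-57.438°) = 0.1784, H₀ = 1.3914 rad.
Bracket: H₀ sin φ sin δ + cos φ cos δ sin H₀ = 1.3914×0.11320×-0.84281 + 0.99357×0.53821×0.98395 = -0.132748 + 0.526167 = 0.393419.
Q̄ = (S₀/π) × [bracket] = (667/π) × 0.393419 = 83.528 W/m².
Ratio Q̄_A / Q̄_B = 132.58 / 83.528 = 1.587.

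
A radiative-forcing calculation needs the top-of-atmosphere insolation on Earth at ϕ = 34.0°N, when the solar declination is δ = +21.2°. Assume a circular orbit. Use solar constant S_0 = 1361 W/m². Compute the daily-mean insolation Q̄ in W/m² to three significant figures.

Q̄ ≈ 484 W/m²

cos h₀ = −tan(+34.0°) tan(+21.200°) = -0.2616, h₀ = 1.8355 rad.
Bracket: h₀ sin ϕ sin δ + cos ϕ cos δ sin h₀ = 1.8355×0.55919×0.36162 + 0.82904×0.93232×0.96517 = 0.371164 + 0.746009 = 1.117173.
Q̄ = (S_0/π) × [bracket] = (1361/π) × 1.117173 = 484.0 W/m².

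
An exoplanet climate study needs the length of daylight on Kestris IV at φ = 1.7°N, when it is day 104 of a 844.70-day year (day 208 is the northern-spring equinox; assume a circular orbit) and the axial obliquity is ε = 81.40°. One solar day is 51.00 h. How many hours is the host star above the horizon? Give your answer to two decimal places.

25.04 h

Solar longitude: λ_s = 360° × (104 − 208)/844.70 = -44.323°, i.e. -44.323° + 360° = 315.677°.
sin δ = sin 81.40° × sin 315.677° = -0.69085, so δ = -43.698°.
cos H₀ = −tan φ · tan δ = −tan(+1.7°) × tan(-43.698°) = 0.0284, so H₀ = 1.5424 rad = 88.37°.
Daylight = 2H₀/(2π) × 51.00 h = (1.5424/π) × 51.00 = 25.04 h.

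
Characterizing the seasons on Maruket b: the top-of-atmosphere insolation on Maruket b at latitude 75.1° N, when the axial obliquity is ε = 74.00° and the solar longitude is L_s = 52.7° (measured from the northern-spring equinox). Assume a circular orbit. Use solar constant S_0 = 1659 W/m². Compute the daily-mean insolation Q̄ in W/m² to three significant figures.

Solar declination: sin δ = sin ε · sin L_s = sin 74.00° × sin 52.7° = 0.76466, so δ = +49.877°.
cos h₀ = −tan(+75.1°) tan(+49.877°) = -4.4594 ≤ −1 ⇒ polar day, h₀ = π.
Bracket: h₀ sin ϕ sin δ + cos ϕ cos δ sin h₀ = 3.1416×0.96638×0.76466 + 0.25713×0.64444×0.00000 = 2.321492 + 0.000000 = 2.321492.
Q̄ = (S_0/π) × [bracket] = (1659/π) × 2.321492 = 1226 W/m².

Q̄ ≈ 1.23e+03 W/m²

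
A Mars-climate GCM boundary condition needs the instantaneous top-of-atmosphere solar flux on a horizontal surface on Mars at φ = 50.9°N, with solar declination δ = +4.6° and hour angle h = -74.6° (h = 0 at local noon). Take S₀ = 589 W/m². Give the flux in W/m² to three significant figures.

cos θ_z = sin φ sin δ + cos φ cos δ cos h = 0.062238 + 0.166940 = 0.229178.
Flux = S₀ · cos θ_z = 589 × 0.229178 = 135.0 W/m².

135 W/m²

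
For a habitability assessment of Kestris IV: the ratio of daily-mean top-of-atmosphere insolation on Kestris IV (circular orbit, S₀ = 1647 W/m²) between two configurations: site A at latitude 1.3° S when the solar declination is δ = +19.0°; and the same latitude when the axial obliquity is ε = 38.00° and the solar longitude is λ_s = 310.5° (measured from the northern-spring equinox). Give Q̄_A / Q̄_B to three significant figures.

— Configuration A (φ=-1.3°):
cos H₀ = −tan(-1.3°) tan(+19.000°) = 0.0078, H₀ = 1.5630 rad.
Bracket: H₀ sin φ sin δ + cos φ cos δ sin H₀ = 1.5630×-0.02269×0.32557 + 0.99974×0.94552×0.99997 = -0.011546 + 0.945246 = 0.933700.
Q̄ = (S₀/π) × [bracket] = (1647/π) × 0.933700 = 489.50 W/m².
— Configuration B (φ=-1.3°):
Solar declination: sin δ = sin ε · sin λ_s = sin 38.00° × sin 310.5° = -0.46815, so δ = -27.914°.
cos H₀ = −tan(-1.3°) tan(-27.914°) = -0.0120, H₀ = 1.5828 rad.
Bracket: H₀ sin φ sin δ + cos φ cos δ sin H₀ = 1.5828×-0.02269×-0.46815 + 0.99974×0.88365×0.99993 = 0.016813 + 0.883358 = 0.900171.
Q̄ = (S₀/π) × [bracket] = (1647/π) × 0.900171 = 471.92 W/m².
Ratio Q̄_A / Q̄_B = 489.50 / 471.92 = 1.037.

Q̄_A / Q̄_B ≈ 1.04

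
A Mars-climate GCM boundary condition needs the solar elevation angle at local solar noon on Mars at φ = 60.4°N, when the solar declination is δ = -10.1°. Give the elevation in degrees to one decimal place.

At local noon the hour angle is zero, so the zenith angle equals |φ − δ| = |+60.4° − (-10.100°)| = 70.500°.
Elevation = 90° − 70.500° = 19.5°.

19.5°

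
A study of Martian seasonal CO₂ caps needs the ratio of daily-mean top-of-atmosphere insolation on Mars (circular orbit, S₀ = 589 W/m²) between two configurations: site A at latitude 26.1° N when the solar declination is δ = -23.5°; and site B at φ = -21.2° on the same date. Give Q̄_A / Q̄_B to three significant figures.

Q̄_A / Q̄_B ≈ 0.518

— Configuration A (φ=+26.1°):
cos H₀ = −tan(+26.1°) tan(-23.500°) = 0.2130, H₀ = 1.3561 rad.
Bracket: H₀ sin φ sin δ + cos φ cos δ sin H₀ = 1.3561×0.43994×-0.39875 + 0.89803×0.91706×0.97705 = -0.237895 + 0.804647 = 0.566752.
Q̄ = (S₀/π) × [bracket] = (589/π) × 0.566752 = 106.26 W/m².
— Configuration B (φ=-21.2°):
cos H₀ = −tan(-21.2°) tan(-23.500°) = -0.1687, H₀ = 1.7403 rad.
Bracket: H₀ sin φ sin δ + cos φ cos δ sin H₀ = 1.7403×-0.36162×-0.39875 + 0.93232×0.91706×0.98568 = 0.250944 + 0.842750 = 1.093694.
Q̄ = (S₀/π) × [bracket] = (589/π) × 1.093694 = 205.05 W/m².
Ratio Q̄_A / Q̄_B = 106.26 / 205.05 = 0.5182.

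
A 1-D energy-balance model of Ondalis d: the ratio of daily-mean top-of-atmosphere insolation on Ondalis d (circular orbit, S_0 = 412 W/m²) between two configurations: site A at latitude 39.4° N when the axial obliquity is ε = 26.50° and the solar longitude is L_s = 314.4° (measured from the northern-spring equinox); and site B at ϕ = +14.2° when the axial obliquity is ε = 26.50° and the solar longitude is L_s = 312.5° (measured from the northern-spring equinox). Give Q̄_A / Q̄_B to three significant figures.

Q̄_A / Q̄_B ≈ 0.559

— Configuration A (ϕ=+39.4°):
Solar declination: sin δ = sin ε · sin L_s = sin 26.50° × sin 314.4° = -0.31880, so δ = -18.590°.
cos h₀ = −tan(+39.4°) tan(-18.590°) = 0.2763, h₀ = 1.2909 rad.
Bracket: h₀ sin ϕ sin δ + cos ϕ cos δ sin h₀ = 1.2909×0.63473×-0.31880 + 0.77273×0.94782×0.96108 = -0.261216 + 0.703904 = 0.442688.
Q̄ = (S_0/π) × [bracket] = (412/π) × 0.442688 = 58.056 W/m².
— Configuration B (ϕ=+14.2°):
Solar declination: sin δ = sin ε · sin L_s = sin 26.50° × sin 312.5° = -0.32897, so δ = -19.206°.
cos h₀ = −tan(+14.2°) tan(-19.206°) = 0.0881, h₀ = 1.4825 rad.
Bracket: h₀ sin ϕ sin δ + cos ϕ cos δ sin h₀ = 1.4825×0.24531×-0.32897 + 0.96945×0.94434×0.99611 = -0.119637 + 0.911929 = 0.792292.
Q̄ = (S_0/π) × [bracket] = (412/π) × 0.792292 = 103.90 W/m².
Ratio Q̄_A / Q̄_B = 58.056 / 103.90 = 0.5588.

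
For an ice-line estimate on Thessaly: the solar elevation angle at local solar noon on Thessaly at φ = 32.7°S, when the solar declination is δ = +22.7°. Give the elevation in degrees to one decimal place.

At local noon the hour angle is zero, so the zenith angle equals |φ − δ| = |-32.7° − (+22.700°)| = 55.400°.
Elevation = 90° − 55.400° = 34.6°.

34.6°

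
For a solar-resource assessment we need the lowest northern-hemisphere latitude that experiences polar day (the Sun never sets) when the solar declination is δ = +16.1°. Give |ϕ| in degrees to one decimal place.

Polar day requires cos h₀ = −tan ϕ tan δ ≤ −1, i.e. tan ϕ tan δ ≥ 1.
The boundary is |tan ϕ| · |tan δ| = 1, so |ϕ| = 90° − |δ| = 90° − 16.1° = 73.9° in the northern hemisphere.

|ϕ| = 73.9°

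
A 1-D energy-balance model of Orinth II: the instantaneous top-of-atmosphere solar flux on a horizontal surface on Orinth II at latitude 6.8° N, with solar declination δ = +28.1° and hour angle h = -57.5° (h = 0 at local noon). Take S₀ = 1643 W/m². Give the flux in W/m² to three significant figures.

cos θ_z = sin φ sin δ + cos φ cos δ cos h = 0.055770 + 0.470632 = 0.526402.
Flux = S₀ · cos θ_z = 1643 × 0.526402 = 864.9 W/m².

865 W/m²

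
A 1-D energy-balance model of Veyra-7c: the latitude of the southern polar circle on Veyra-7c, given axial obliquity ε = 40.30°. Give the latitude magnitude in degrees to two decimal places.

49.70°

The polar circle is the lowest latitude that experiences at least one full rotation of continuous darkness at the northern-summer solstice; it lies at |φ| = 90° − ε = 90° − 40.30° = 49.70°.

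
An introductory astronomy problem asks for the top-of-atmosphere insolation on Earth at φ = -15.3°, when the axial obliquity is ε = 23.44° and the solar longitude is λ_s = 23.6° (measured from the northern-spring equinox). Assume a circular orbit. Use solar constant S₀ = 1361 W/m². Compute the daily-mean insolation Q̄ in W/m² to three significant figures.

Solar declination: sin δ = sin ε · sin λ_s = sin 23.44° × sin 23.6° = 0.15925, so δ = +9.164°.
cos H₀ = −tan(-15.3°) tan(+9.164°) = 0.0441, H₀ = 1.5267 rad.
Bracket: H₀ sin φ sin δ + cos φ cos δ sin H₀ = 1.5267×-0.26387×0.15925 + 0.96456×0.98724×0.99903 = -0.064154 + 0.951329 = 0.887175.
Q̄ = (S₀/π) × [bracket] = (1361/π) × 0.887175 = 384.3 W/m².

Q̄ ≈ 384 W/m²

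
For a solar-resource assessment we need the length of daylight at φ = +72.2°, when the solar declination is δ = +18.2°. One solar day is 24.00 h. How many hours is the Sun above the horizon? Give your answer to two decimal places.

Sunrise equation: cos H₀ = −tan φ · tan δ = -1.0240 ≤ −1, so the Sun never sets (polar day) and H₀ = π.
Daylight = 2H₀/(2π) × 24.00 h = (3.1416/π) × 24.00 = 24.00 h.

24.00 h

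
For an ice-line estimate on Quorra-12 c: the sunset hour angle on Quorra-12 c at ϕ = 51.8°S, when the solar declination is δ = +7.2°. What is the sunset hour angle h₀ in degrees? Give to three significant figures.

cos h₀ = −tan ϕ · tan δ = −tan(-51.8°) × tan(+7.200°) = 0.1605, so h₀ = 1.4096 rad = 80.76°.

h₀ = 80.8°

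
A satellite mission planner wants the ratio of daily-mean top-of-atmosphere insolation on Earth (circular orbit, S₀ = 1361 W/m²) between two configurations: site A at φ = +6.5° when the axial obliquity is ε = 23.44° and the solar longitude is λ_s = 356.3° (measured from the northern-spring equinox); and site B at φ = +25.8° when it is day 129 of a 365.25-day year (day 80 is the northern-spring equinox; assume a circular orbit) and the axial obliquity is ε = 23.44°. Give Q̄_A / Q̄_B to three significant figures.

— Configuration A (φ=+6.5°):
Solar declination: sin δ = sin ε · sin λ_s = sin 23.44° × sin 356.3° = -0.02567, so δ = -1.471°.
cos H₀ = −tan(+6.5°) tan(-1.471°) = 0.0029, H₀ = 1.5679 rad.
Bracket: H₀ sin φ sin δ + cos φ cos δ sin H₀ = 1.5679×0.11320×-0.02567 + 0.99357×0.99967×1.00000 = -0.004556 + 0.993242 = 0.988686.
Q̄ = (S₀/π) × [bracket] = (1361/π) × 0.988686 = 428.32 W/m².
— Configuration B (φ=+25.8°):
Solar longitude: λ_s = 360° × (129 − 80)/365.25 = 48.296°.
sin δ = sin 23.44° × sin 48.296° = 0.29698, so δ = +17.277°.
cos H₀ = −tan(+25.8°) tan(+17.277°) = -0.1504, H₀ = 1.7217 rad.
Bracket: H₀ sin φ sin δ + cos φ cos δ sin H₀ = 1.7217×0.43523×0.29698 + 0.90032×0.95488×0.98863 = 0.222538 + 0.849923 = 1.072461.
Q̄ = (S₀/π) × [bracket] = (1361/π) × 1.072461 = 464.61 W/m².
Ratio Q̄_A / Q̄_B = 428.32 / 464.61 = 0.9219.

Q̄_A / Q̄_B ≈ 0.922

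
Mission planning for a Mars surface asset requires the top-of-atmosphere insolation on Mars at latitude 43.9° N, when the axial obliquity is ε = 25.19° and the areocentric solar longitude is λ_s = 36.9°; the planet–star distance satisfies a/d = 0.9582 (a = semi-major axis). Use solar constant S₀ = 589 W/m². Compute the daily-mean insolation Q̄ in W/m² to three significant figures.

Q̄ ≈ 172 W/m²

sin δ = sin 25.19° × sin 36.9° = 0.25555, so δ = +14.806°.
cos H₀ = −tan(+43.9°) tan(+14.806°) = -0.2544, H₀ = 1.8280 rad.
Bracket: H₀ sin φ sin δ + cos φ cos δ sin H₀ = 1.8280×0.69340×0.25555 + 0.72055×0.96680×0.96711 = 0.323919 + 0.673716 = 0.997635.
Inverse-square distance factor (a/d)² = 0.9582² = 0.918147.
Q̄ = (S₀/π) × 0.918147 × [bracket] = (589/π) × 0.918147 × 0.997635 = 171.7 W/m².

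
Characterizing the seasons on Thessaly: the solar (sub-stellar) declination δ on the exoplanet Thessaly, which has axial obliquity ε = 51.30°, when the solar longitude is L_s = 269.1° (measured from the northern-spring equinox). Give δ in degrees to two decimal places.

δ = -51.29°

sin δ = sin ε · sin L_s = sin 51.30° × sin 269.1° = -0.780334.
δ = arcsin(-0.780334) = -51.29°.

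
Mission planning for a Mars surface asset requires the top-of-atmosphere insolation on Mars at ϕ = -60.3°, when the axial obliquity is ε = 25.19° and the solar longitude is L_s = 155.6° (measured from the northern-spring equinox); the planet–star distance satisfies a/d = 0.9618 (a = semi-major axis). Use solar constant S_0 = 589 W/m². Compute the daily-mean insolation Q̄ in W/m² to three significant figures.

Solar declination: sin δ = sin ε · sin L_s = sin 25.19° × sin 155.6° = 0.17583, so δ = +10.127°.
cos h₀ = −tan(-60.3°) tan(+10.127°) = 0.3131, h₀ = 1.2523 rad.
Bracket: h₀ sin ϕ sin δ + cos ϕ cos δ sin h₀ = 1.2523×-0.86863×0.17583 + 0.49546×0.98442×0.94971 = -0.191265 + 0.463212 = 0.271947.
Inverse-square distance factor (a/d)² = 0.9618² = 0.925059.
Q̄ = (S_0/π) × 0.925059 × [bracket] = (589/π) × 0.925059 × 0.271947 = 47.16 W/m².

Q̄ ≈ 47.2 W/m²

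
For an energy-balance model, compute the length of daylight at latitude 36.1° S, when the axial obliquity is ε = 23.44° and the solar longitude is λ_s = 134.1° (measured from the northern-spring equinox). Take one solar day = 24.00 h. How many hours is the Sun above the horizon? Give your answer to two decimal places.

Solar declination: sin δ = sin ε · sin λ_s = sin 23.44° × sin 134.1° = 0.28566, so δ = +16.598°.
cos H₀ = −tan φ · tan δ = −tan(-36.1°) × tan(+16.598°) = 0.2174, so H₀ = 1.3517 rad = 77.45°.
Daylight = 2H₀/(2π) × 24.00 h = (1.3517/π) × 24.00 = 10.33 h.

10.33 h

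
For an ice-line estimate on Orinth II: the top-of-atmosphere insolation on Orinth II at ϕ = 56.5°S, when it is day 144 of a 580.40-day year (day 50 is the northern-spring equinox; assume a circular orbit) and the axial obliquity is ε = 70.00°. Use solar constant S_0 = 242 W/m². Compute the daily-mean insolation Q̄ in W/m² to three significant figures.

Q̄ ≈ 0.00 W/m²

Solar longitude: L_s = 360° × (144 − 50)/580.40 = 58.305°.
sin δ = sin 70.00° × sin 58.305° = 0.79954, so δ = +53.086°.
cos h₀ = −tan(-56.5°) tan(+53.086°) = 2.0112 ≥ 1 ⇒ polar night, h₀ = 0 and Q̄ = 0.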